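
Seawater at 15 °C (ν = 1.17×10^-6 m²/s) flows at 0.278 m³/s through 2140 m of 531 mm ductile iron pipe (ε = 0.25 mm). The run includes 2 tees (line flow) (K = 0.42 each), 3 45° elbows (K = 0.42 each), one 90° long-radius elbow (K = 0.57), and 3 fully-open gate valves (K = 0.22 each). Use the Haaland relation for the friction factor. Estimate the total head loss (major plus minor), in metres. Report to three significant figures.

V = 4Q/(πD²) = 1.255 m/s; V²/2g = 0.08032 m
Re = 5.70×10^5, ε/D = 4.71×10^-4 → f = 0.01729 (Haaland)
Major: h_f = f(L/D)·V²/2g = 0.01729·4030·0.08032 = 5.597 m
Minor: ΣK = 3.33; h_m = ΣK·V²/2g = 0.2675 m
Total H_L = 5.597 + 0.2675 = 5.864 m

H_L ≈ 5.86 m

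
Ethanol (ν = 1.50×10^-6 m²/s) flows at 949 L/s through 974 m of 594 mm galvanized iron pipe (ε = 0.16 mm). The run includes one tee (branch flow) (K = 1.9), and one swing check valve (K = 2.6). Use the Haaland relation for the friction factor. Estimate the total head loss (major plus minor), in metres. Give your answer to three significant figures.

V = 4Q/(πD²) = 3.425 m/s; V²/2g = 0.5977 m
Re = 1.36×10^6, ε/D = 2.69×10^-4 → f = 0.01515 (Haaland)
Major: h_f = f(L/D)·V²/2g = 0.01515·1640·0.5977 = 14.85 m
Minor: ΣK = 4.50; h_m = ΣK·V²/2g = 2.690 m
Total H_L = 14.85 + 2.690 = 17.54 m

H_L ≈ 17.5 m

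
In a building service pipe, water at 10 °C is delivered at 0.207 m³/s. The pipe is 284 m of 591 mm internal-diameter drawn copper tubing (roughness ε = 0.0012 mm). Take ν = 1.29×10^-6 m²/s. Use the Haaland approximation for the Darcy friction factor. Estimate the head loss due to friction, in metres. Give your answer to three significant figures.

V = 4Q/(πD²) = 4·0.207/(π·0.591²) = 0.7546 m/s
Re = VD/ν = 0.7546·0.591/1.29×10^-6 = 3.46×10^5 → turbulent
ε/D = 0.0012/591 = 2.03×10^-6
Haaland: f = 0.01399
h_f = f(L/D)V²/(2g) = 0.01399·(284/0.591)·0.7546²/(2·9.81) = 0.1951 m

h_f ≈ 0.195 m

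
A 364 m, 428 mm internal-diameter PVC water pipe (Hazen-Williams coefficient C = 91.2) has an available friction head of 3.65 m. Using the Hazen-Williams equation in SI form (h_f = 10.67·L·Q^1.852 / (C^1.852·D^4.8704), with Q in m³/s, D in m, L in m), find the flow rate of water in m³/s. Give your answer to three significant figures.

Q ≈ 0.227 m³/s

Rearranging: Q = [h_f·C^1.852·D^4.8704 / (10.67·L)]^(1/1.852)
Q = [3.65·91.2^1.852·0.428^4.8704 / (10.67·364)]^0.540 = 0.2272 m³/s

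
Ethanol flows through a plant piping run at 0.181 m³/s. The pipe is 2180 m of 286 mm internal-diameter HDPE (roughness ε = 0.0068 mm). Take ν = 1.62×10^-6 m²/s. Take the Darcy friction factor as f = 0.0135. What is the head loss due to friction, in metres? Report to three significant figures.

V = 4Q/(πD²) = 4·0.181/(π·0.286²) = 2.817 m/s
h_f = f(L/D)V²/(2g) = 0.01350·(2180/0.286)·2.817²/(2·9.81) = 41.63 m

h_f ≈ 41.6 m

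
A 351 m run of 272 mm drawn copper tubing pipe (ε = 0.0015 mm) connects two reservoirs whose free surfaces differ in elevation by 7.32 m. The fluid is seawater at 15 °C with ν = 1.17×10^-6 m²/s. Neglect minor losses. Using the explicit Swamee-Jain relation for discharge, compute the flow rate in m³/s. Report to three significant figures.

Q ≈ 0.173 m³/s

Swamee-Jain (Type II): Q = -0.965·√(gD⁵h_f/L)·ln[ε/(3.7D) + √(3.17ν²L/(gD³h_f))]
√(gD⁵h_f/L) = √(9.81·0.272⁵·7.32/351) = 0.01745
ε/(3.7D) = 1.49×10^-6; √(3.17ν²L/(gD³h_f)) = 3.25×10^-5
Q = -0.965·0.01745·ln(3.396×10^-5) = 0.1733 m³/s
Check: V = 2.98 m/s, Re = 6.93×10^5, f = 0.01247, h_f = 7.29 m ≈ 7.32 m ✓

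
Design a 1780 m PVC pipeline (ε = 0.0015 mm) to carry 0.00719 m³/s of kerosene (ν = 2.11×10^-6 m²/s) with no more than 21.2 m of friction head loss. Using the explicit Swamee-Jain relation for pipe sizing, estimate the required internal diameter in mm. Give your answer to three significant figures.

D ≈ 95.7 mm

Swamee-Jain (Type III): D = 0.66·[ε^1.25·(LQ²/(gh_f))^4.75 + ν·Q^9.4·(L/(gh_f))^5.2]^0.04
LQ²/(gh_f) = 4.425×10^-4; L/(gh_f) = 8.559
Term 1 = ε^1.25·(…)^4.75 = 6.14×10^-24; Term 2 = ν·Q^9.4·(…)^5.2 = 1.06×10^-21
D = 0.66·(6.14×10^-24 + 1.06×10^-21)^0.04 = 0.09565 m = 95.7 mm
Check: V = 1.00 m/s, Re = 4.54×10^4, f = 0.02129, h_f = 20.2 m ≈ 21.2 m ✓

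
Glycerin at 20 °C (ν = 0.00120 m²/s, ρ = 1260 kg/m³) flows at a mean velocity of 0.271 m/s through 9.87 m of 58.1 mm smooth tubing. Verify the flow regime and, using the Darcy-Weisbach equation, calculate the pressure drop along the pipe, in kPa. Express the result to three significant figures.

Re = VD/ν = 0.271·0.05810/0.00120 = 13.1 → laminar (Re < 2300)
f = 64/Re = 4.878
h_f = f(L/D)V²/(2g) = 4.878·(9.87/0.05810)·0.271²/(2·9.81) = 3.102 m
Δp = ρg·h_f = 1260·9.81·3.102 = 38.34 kPa

Δp ≈ 38.3 kPa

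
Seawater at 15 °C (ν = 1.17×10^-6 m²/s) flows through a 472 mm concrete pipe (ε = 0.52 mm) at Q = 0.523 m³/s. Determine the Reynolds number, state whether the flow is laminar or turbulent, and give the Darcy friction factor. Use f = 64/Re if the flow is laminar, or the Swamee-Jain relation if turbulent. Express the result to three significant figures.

Re ≈ 1.21×10^6; turbulent; f ≈ 0.0204

V = 4Q/(πD²) = 2.989 m/s
Re = VD/ν = 2.989·0.472/1.17×10^-6 = 1.21×10^6
Re > 4000 → turbulent; ε/D = 0.00110
Swamee-Jain: f = 0.02042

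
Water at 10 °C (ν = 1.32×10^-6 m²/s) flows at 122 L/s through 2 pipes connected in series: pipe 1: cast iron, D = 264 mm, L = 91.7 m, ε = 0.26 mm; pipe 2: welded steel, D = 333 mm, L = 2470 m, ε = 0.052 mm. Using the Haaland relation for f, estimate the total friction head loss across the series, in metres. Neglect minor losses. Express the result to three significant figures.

Pipe 1: V = 2.229 m/s, Re = 4.46×10^5, ε/D = 9.85×10^-4, f = 0.02019, h_1 = f(L/D)V²/2g = 1.776 m
Pipe 2: V = 1.401 m/s, Re = 3.53×10^5, ε/D = 1.56×10^-4, f = 0.01541, h_2 = f(L/D)V²/2g = 11.43 m
Series → Q common, losses add: H = Σh = 13.21 m

H ≈ 13.2 m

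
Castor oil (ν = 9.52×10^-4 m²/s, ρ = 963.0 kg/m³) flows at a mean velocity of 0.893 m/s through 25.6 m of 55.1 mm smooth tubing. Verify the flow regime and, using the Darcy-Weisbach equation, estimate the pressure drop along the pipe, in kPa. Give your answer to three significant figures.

Δp ≈ 221 kPa

Re = VD/ν = 0.893·0.05510/9.52×10^-4 = 51.7 → laminar (Re < 2300)
f = 64/Re = 1.238
h_f = f(L/D)V²/(2g) = 1.238·(25.6/0.05510)·0.893²/(2·9.81) = 23.38 m
Δp = ρg·h_f = 963.0·9.81·23.38 = 220.9 kPa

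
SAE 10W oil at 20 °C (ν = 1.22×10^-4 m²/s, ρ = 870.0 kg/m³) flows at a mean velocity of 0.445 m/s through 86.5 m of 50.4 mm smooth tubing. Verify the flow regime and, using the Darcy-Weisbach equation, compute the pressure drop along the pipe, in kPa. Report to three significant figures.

Re = VD/ν = 0.445·0.05040/1.22×10^-4 = 184 → laminar (Re < 2300)
f = 64/Re = 0.3481
h_f = f(L/D)V²/(2g) = 0.3481·(86.5/0.05040)·0.445²/(2·9.81) = 6.031 m
Δp = ρg·h_f = 870.0·9.81·6.031 = 51.47 kPa

Δp ≈ 51.5 kPa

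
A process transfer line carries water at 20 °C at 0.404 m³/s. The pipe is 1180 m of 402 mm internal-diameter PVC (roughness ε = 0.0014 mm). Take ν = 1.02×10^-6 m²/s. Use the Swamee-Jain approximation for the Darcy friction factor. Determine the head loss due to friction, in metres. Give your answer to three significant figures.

V = 4Q/(πD²) = 4·0.404/(π·0.402²) = 3.183 m/s
Re = VD/ν = 3.183·0.402/1.02×10^-6 = 1.25×10^6 → turbulent
ε/D = 0.0014/402 = 3.48×10^-6
Swamee-Jain: f = 0.01128
h_f = f(L/D)V²/(2g) = 0.01128·(1180/0.402)·3.183²/(2·9.81) = 17.09 m

h_f ≈ 17.1 m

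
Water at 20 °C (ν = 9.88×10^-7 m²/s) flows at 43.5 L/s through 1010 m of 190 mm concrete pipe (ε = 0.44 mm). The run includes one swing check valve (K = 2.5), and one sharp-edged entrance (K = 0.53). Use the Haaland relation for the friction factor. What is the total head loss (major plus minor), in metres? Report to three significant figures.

H_L ≈ 16.2 m

V = 4Q/(πD²) = 1.534 m/s; V²/2g = 0.1200 m
Re = 2.95×10^5, ε/D = 0.00232 → f = 0.02490 (Haaland)
Major: h_f = f(L/D)·V²/2g = 0.02490·5316·0.1200 = 15.88 m
Minor: ΣK = 3.03; h_m = ΣK·V²/2g = 0.3635 m
Total H_L = 15.88 + 0.3635 = 16.24 m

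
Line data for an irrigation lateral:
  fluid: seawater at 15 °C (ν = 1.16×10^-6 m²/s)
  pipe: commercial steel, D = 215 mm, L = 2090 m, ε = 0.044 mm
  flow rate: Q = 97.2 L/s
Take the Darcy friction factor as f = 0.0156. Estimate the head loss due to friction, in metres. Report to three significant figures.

V = 4Q/(πD²) = 4·0.0972/(π·0.215²) = 2.677 m/s
h_f = f(L/D)V²/(2g) = 0.01560·(2090/0.215)·2.677²/(2·9.81) = 55.40 m

h_f ≈ 55.4 m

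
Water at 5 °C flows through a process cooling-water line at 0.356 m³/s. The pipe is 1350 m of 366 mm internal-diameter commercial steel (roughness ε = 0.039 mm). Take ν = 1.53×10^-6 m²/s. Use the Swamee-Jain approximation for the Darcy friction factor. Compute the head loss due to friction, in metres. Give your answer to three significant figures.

h_f ≈ 29.8 m

V = 4Q/(πD²) = 4·0.356/(π·0.366²) = 3.384 m/s
Re = VD/ν = 3.384·0.366/1.53×10^-6 = 8.09×10^5 → turbulent
ε/D = 0.039/366 = 1.07×10^-4
Swamee-Jain: f = 0.01385
h_f = f(L/D)V²/(2g) = 0.01385·(1350/0.366)·3.384²/(2·9.81) = 29.82 m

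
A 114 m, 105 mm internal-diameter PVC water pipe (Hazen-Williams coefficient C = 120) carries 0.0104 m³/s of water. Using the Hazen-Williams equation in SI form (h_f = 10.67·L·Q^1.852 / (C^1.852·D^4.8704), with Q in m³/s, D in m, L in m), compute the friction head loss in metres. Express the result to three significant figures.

h_f = 10.67·114·0.0104^1.852 / (120^1.852·0.105^4.8704) = 2.134 m

h_f ≈ 2.13 m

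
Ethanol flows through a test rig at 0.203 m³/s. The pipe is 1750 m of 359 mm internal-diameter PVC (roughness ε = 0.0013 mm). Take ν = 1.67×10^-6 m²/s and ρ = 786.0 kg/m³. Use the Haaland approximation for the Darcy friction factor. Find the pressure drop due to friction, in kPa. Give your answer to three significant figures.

V = 4Q/(πD²) = 4·0.203/(π·0.359²) = 2.005 m/s
Re = VD/ν = 2.005·0.359/1.67×10^-6 = 4.31×10^5 → turbulent
ε/D = 0.0013/359 = 3.62×10^-6
Haaland: f = 0.01345
h_f = f(L/D)V²/(2g) = 0.01345·(1750/0.359)·2.005²/(2·9.81) = 13.44 m
Δp = ρg·h_f = 786.0·9.81·13.44 = 103.6 kPa

Δp ≈ 104 kPa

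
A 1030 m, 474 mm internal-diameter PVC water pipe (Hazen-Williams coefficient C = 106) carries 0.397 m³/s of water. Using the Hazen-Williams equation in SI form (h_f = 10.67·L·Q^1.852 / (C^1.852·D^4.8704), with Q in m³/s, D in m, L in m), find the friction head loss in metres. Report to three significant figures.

h_f ≈ 13.4 m

h_f = 10.67·1030·0.397^1.852 / (106^1.852·0.474^4.8704) = 13.37 m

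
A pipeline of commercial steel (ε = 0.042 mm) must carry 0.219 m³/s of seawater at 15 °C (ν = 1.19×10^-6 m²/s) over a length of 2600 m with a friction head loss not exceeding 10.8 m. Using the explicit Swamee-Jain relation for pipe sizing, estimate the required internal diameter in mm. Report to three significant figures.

D ≈ 428 mm

Swamee-Jain (Type III): D = 0.66·[ε^1.25·(LQ²/(gh_f))^4.75 + ν·Q^9.4·(L/(gh_f))^5.2]^0.04
LQ²/(gh_f) = 1.177; L/(gh_f) = 24.54
Term 1 = ε^1.25·(…)^4.75 = 7.33×10^-6; Term 2 = ν·Q^9.4·(…)^5.2 = 1.27×10^-5
D = 0.66·(7.33×10^-6 + 1.27×10^-5)^0.04 = 0.4281 m = 428 mm
Check: V = 1.52 m/s, Re = 5.47×10^5, f = 0.01430, h_f = 10.2 m ≈ 10.8 m ✓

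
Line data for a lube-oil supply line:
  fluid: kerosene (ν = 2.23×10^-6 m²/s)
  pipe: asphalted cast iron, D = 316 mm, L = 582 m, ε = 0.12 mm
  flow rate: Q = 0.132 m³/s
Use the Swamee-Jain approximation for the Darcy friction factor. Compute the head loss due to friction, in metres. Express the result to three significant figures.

V = 4Q/(πD²) = 4·0.132/(π·0.316²) = 1.683 m/s
Re = VD/ν = 1.683·0.316/2.23×10^-6 = 2.39×10^5 → turbulent
ε/D = 0.12/316 = 3.80×10^-4
Swamee-Jain: f = 0.01796
h_f = f(L/D)V²/(2g) = 0.01796·(582/0.316)·1.683²/(2·9.81) = 4.775 m

h_f ≈ 4.78 m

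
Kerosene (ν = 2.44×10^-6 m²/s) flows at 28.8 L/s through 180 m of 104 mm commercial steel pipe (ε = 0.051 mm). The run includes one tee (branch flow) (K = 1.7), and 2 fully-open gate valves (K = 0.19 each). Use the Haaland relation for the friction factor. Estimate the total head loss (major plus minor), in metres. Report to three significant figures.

H_L ≈ 20.7 m

V = 4Q/(πD²) = 3.390 m/s; V²/2g = 0.5858 m
Re = 1.45×10^5, ε/D = 4.90×10^-4 → f = 0.01918 (Haaland)
Major: h_f = f(L/D)·V²/2g = 0.01918·1731·0.5858 = 19.45 m
Minor: ΣK = 2.08; h_m = ΣK·V²/2g = 1.219 m
Total H_L = 19.45 + 1.219 = 20.67 m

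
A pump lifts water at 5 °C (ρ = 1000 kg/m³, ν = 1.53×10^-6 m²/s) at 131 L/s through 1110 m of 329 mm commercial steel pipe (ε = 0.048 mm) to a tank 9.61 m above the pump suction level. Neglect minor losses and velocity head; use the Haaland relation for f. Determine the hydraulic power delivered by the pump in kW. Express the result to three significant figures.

V = 4Q/(πD²) = 1.541 m/s; Re = 3.31×10^5; ε/D = 1.46×10^-4; f = 0.01543
h_f = f(L/D)V²/2g = 6.302 m
Total head H = z + h_f = 9.61 + 6.302 = 15.91 m
P_hyd = ρgQH = 1000·9.81·0.131·15.91 = 20.45 kW

P_hyd ≈ 20.4 kW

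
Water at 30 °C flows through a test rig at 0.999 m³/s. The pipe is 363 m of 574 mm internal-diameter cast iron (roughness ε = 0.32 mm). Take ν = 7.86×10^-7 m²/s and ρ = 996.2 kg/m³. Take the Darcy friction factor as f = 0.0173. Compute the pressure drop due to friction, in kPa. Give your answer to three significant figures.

Δp ≈ 81.2 kPa

V = 4Q/(πD²) = 4·0.999/(π·0.574²) = 3.861 m/s
h_f = f(L/D)V²/(2g) = 0.01730·(363/0.574)·3.861²/(2·9.81) = 8.311 m
Δp = ρg·h_f = 996.2·9.81·8.311 = 81.22 kPa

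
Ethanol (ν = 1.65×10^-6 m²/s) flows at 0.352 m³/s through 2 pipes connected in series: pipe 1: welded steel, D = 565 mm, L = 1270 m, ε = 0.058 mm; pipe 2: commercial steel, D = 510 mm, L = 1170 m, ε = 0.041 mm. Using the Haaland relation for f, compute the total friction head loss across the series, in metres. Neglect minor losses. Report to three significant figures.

Pipe 1: V = 1.404 m/s, Re = 4.81×10^5, ε/D = 1.03×10^-4, f = 0.01436, h_1 = f(L/D)V²/2g = 3.242 m
Pipe 2: V = 1.723 m/s, Re = 5.33×10^5, ε/D = 8.04×10^-5, f = 0.01393, h_2 = f(L/D)V²/2g = 4.836 m
Series → Q common, losses add: H = Σh = 8.078 m

H ≈ 8.08 m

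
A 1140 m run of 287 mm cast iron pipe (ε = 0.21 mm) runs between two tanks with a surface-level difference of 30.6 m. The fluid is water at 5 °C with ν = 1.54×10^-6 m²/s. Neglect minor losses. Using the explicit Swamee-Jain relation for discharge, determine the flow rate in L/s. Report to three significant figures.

Swamee-Jain (Type II): Q = -0.965·√(gD⁵h_f/L)·ln[ε/(3.7D) + √(3.17ν²L/(gD³h_f))]
√(gD⁵h_f/L) = √(9.81·0.287⁵·30.6/1140) = 0.02264
ε/(3.7D) = 1.98×10^-4; √(3.17ν²L/(gD³h_f)) = 3.48×10^-5
Q = -0.965·0.02264·ln(2.325×10^-4) = 0.1828 m³/s
Check: V = 2.83 m/s, Re = 5.27×10^5, f = 0.01905, h_f = 30.8 m ≈ 30.6 m ✓

Q ≈ 183 L/s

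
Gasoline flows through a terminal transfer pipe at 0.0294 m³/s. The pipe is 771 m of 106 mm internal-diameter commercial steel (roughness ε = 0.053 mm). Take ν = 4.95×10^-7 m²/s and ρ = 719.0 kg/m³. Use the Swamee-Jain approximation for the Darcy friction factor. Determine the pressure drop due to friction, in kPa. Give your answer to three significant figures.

V = 4Q/(πD²) = 4·0.0294/(π·0.106²) = 3.332 m/s
Re = VD/ν = 3.332·0.106/4.95×10^-7 = 7.13×10^5 → turbulent
ε/D = 0.053/106 = 5.00×10^-4
Swamee-Jain: f = 0.01750
h_f = f(L/D)V²/(2g) = 0.01750·(771/0.106)·3.332²/(2·9.81) = 72.01 m
Δp = ρg·h_f = 719.0·9.81·72.01 = 507.9 kPa

Δp ≈ 508 kPa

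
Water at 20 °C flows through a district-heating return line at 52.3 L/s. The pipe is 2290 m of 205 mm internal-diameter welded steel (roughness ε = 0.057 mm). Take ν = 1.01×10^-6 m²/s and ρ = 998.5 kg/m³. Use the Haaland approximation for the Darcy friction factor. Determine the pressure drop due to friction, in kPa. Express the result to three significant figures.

V = 4Q/(πD²) = 4·0.0523/(π·0.205²) = 1.585 m/s
Re = VD/ν = 1.585·0.205/1.01×10^-6 = 3.22×10^5 → turbulent
ε/D = 0.057/205 = 2.78×10^-4
Haaland: f = 0.01654
h_f = f(L/D)V²/(2g) = 0.01654·(2290/0.205)·1.585²/(2·9.81) = 23.64 m
Δp = ρg·h_f = 998.5·9.81·23.64 = 231.6 kPa

Δp ≈ 232 kPa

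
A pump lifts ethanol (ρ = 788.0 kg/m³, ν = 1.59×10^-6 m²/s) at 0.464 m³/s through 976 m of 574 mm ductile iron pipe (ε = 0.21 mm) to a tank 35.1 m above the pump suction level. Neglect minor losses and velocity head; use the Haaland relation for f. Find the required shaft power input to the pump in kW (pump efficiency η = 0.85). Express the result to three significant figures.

P_shaft ≈ 167 kW

V = 4Q/(πD²) = 1.793 m/s; Re = 6.47×10^5; ε/D = 3.66×10^-4; f = 0.01644
h_f = f(L/D)V²/2g = 4.582 m
Total head H = z + h_f = 35.1 + 4.582 = 39.68 m
P_hyd = ρgQH = 788.0·9.81·0.464·39.68 = 142.3 kW
P_shaft = P_hyd/η = 142.3/0.85 = 167.5 kW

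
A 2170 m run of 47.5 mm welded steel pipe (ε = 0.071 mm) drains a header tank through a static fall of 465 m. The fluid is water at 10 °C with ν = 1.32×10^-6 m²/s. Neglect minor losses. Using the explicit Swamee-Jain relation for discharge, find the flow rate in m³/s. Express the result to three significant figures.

Q ≈ 0.00515 m³/s

Swamee-Jain (Type II): Q = -0.965·√(gD⁵h_f/L)·ln[ε/(3.7D) + √(3.17ν²L/(gD³h_f))]
√(gD⁵h_f/L) = √(9.81·0.0475⁵·465/2170) = 7.130×10^-4
ε/(3.7D) = 4.04×10^-4; √(3.17ν²L/(gD³h_f)) = 1.57×10^-4
Q = -0.965·7.130×10^-4·ln(5.606×10^-4) = 0.005151 m³/s
Check: V = 2.91 m/s, Re = 1.05×10^5, f = 0.02385, h_f = 469 m ≈ 465 m ✓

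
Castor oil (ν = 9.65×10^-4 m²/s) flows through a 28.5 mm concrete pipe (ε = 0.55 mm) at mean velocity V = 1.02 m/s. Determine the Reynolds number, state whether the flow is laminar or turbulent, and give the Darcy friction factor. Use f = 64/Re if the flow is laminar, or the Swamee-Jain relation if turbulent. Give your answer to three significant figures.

Re ≈ 30.1; laminar; f = 64/Re ≈ 2.12

Re = VD/ν = 1.020·0.0285/9.65×10^-4 = 30.1
Re < 2300 → laminar → f = 64/Re = 2.125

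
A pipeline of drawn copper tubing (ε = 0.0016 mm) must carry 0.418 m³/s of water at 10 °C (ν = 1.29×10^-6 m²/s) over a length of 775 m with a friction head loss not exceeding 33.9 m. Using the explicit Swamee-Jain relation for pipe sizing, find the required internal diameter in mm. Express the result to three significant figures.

D ≈ 330 mm

Swamee-Jain (Type III): D = 0.66·[ε^1.25·(LQ²/(gh_f))^4.75 + ν·Q^9.4·(L/(gh_f))^5.2]^0.04
LQ²/(gh_f) = 0.4072; L/(gh_f) = 2.330
Term 1 = ε^1.25·(…)^4.75 = 7.97×10^-10; Term 2 = ν·Q^9.4·(…)^5.2 = 2.89×10^-8
D = 0.66·(7.97×10^-10 + 2.89×10^-8)^0.04 = 0.3299 m = 330 mm
Check: V = 4.89 m/s, Re = 1.25×10^6, f = 0.01132, h_f = 32.4 m ≈ 33.9 m ✓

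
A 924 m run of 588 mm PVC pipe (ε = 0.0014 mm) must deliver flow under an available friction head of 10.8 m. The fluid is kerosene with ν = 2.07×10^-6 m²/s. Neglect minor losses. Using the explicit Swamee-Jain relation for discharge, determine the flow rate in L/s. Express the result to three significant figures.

Q ≈ 919 L/s

Swamee-Jain (Type II): Q = -0.965·√(gD⁵h_f/L)·ln[ε/(3.7D) + √(3.17ν²L/(gD³h_f))]
√(gD⁵h_f/L) = √(9.81·0.588⁵·10.8/924) = 0.08977
ε/(3.7D) = 6.44×10^-7; √(3.17ν²L/(gD³h_f)) = 2.41×10^-5
Q = -0.965·0.08977·ln(2.478×10^-5) = 0.9188 m³/s
Check: V = 3.38 m/s, Re = 9.61×10^5, f = 0.01174, h_f = 10.8 m ≈ 10.8 m ✓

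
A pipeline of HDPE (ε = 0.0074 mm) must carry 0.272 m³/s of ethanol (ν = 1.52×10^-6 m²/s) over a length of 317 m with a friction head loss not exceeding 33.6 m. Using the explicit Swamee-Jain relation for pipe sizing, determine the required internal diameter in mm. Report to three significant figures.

Swamee-Jain (Type III): D = 0.66·[ε^1.25·(LQ²/(gh_f))^4.75 + ν·Q^9.4·(L/(gh_f))^5.2]^0.04
LQ²/(gh_f) = 0.07115; L/(gh_f) = 0.9617
Term 1 = ε^1.25·(…)^4.75 = 1.36×10^-12; Term 2 = ν·Q^9.4·(…)^5.2 = 6.01×10^-12
D = 0.66·(1.36×10^-12 + 6.01×10^-12)^0.04 = 0.2367 m = 237 mm
Check: V = 6.18 m/s, Re = 9.62×10^5, f = 0.01238, h_f = 32.3 m ≈ 33.6 m ✓

D ≈ 237 mm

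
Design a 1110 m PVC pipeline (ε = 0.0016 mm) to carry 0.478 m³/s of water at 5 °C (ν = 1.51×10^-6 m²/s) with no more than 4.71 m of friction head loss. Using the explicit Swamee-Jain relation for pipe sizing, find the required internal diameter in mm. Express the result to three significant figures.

Swamee-Jain (Type III): D = 0.66·[ε^1.25·(LQ²/(gh_f))^4.75 + ν·Q^9.4·(L/(gh_f))^5.2]^0.04
LQ²/(gh_f) = 5.489; L/(gh_f) = 24.02
Term 1 = ε^1.25·(…)^4.75 = 1.85×10^-4; Term 2 = ν·Q^9.4·(…)^5.2 = 0.0221
D = 0.66·(1.85×10^-4 + 0.0221)^0.04 = 0.5669 m = 567 mm
Check: V = 1.89 m/s, Re = 7.11×10^5, f = 0.01236, h_f = 4.43 m ≈ 4.71 m ✓

D ≈ 567 mm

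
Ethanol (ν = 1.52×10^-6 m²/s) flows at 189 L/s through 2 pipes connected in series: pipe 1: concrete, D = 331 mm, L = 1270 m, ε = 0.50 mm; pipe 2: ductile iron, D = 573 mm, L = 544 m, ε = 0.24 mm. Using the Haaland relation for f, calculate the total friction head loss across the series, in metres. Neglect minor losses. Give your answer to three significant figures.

H ≈ 21.4 m

Pipe 1: V = 2.196 m/s, Re = 4.78×10^5, ε/D = 0.00151, f = 0.02222, h_1 = f(L/D)V²/2g = 20.96 m
Pipe 2: V = 0.7329 m/s, Re = 2.76×10^5, ε/D = 4.19×10^-4, f = 0.01770, h_2 = f(L/D)V²/2g = 0.4600 m
Series → Q common, losses add: H = Σh = 21.42 m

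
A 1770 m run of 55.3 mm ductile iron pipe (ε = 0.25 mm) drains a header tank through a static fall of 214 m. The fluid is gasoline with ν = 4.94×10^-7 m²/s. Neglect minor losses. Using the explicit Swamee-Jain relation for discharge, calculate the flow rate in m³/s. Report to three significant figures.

Q ≈ 0.00503 m³/s

Swamee-Jain (Type II): Q = -0.965·√(gD⁵h_f/L)·ln[ε/(3.7D) + √(3.17ν²L/(gD³h_f))]
√(gD⁵h_f/L) = √(9.81·0.0553⁵·214/1770) = 7.832×10^-4
ε/(3.7D) = 0.00122; √(3.17ν²L/(gD³h_f)) = 6.21×10^-5
Q = -0.965·7.832×10^-4·ln(0.001284) = 0.005032 m³/s
Check: V = 2.10 m/s, Re = 2.35×10^5, f = 0.03006, h_f = 215 m ≈ 214 m ✓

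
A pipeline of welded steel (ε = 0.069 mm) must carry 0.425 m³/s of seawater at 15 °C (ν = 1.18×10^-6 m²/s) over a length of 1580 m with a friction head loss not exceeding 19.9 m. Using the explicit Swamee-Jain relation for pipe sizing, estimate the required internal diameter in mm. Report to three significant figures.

Swamee-Jain (Type III): D = 0.66·[ε^1.25·(LQ²/(gh_f))^4.75 + ν·Q^9.4·(L/(gh_f))^5.2]^0.04
LQ²/(gh_f) = 1.462; L/(gh_f) = 8.093
Term 1 = ε^1.25·(…)^4.75 = 3.82×10^-5; Term 2 = ν·Q^9.4·(…)^5.2 = 2.00×10^-5
D = 0.66·(3.82×10^-5 + 2.00×10^-5)^0.04 = 0.4468 m = 447 mm
Check: V = 2.71 m/s, Re = 1.03×10^6, f = 0.01422, h_f = 18.8 m ≈ 19.9 m ✓

D ≈ 447 mm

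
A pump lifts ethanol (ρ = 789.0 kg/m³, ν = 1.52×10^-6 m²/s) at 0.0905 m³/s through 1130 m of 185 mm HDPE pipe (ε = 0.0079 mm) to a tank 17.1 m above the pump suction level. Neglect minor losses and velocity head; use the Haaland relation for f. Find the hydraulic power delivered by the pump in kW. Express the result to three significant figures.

V = 4Q/(πD²) = 3.367 m/s; Re = 4.10×10^5; ε/D = 4.27×10^-5; f = 0.01400
h_f = f(L/D)V²/2g = 49.39 m
Total head H = z + h_f = 17.1 + 49.39 = 66.49 m
P_hyd = ρgQH = 789.0·9.81·0.0905·66.49 = 46.58 kW

P_hyd ≈ 46.6 kW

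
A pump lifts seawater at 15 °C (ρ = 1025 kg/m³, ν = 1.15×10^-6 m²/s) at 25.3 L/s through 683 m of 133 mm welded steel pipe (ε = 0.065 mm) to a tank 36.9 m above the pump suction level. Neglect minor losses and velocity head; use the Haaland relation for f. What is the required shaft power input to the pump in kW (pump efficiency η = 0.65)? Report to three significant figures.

V = 4Q/(πD²) = 1.821 m/s; Re = 2.11×10^5; ε/D = 4.89×10^-4; f = 0.01850
h_f = f(L/D)V²/2g = 16.05 m
Total head H = z + h_f = 36.9 + 16.05 = 52.95 m
P_hyd = ρgQH = 1025·9.81·0.0253·52.95 = 13.47 kW
P_shaft = P_hyd/η = 13.47/0.65 = 20.73 kW

P_shaft ≈ 20.7 kW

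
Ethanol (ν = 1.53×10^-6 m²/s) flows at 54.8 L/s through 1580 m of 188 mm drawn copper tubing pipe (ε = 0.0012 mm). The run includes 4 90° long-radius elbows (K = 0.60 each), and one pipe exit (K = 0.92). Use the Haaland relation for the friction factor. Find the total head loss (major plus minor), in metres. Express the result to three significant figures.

H_L ≈ 25.7 m

V = 4Q/(πD²) = 1.974 m/s; V²/2g = 0.1986 m
Re = 2.43×10^5, ε/D = 6.38×10^-6 → f = 0.01497 (Haaland)
Major: h_f = f(L/D)·V²/2g = 0.01497·8404·0.1986 = 25.00 m
Minor: ΣK = 3.32; h_m = ΣK·V²/2g = 0.6595 m
Total H_L = 25.00 + 0.6595 = 25.66 m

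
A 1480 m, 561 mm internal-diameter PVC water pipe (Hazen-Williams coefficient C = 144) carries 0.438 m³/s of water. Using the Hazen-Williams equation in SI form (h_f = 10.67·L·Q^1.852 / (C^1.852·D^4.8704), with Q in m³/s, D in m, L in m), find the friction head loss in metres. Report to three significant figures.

h_f ≈ 5.75 m

h_f = 10.67·1480·0.438^1.852 / (144^1.852·0.561^4.8704) = 5.752 m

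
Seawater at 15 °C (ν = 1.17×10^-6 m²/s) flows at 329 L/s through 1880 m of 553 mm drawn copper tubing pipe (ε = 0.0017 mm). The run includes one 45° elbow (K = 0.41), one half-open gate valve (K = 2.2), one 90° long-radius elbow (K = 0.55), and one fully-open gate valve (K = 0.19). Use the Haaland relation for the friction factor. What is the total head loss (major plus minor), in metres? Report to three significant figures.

H_L ≈ 4.39 m

V = 4Q/(πD²) = 1.370 m/s; V²/2g = 0.09563 m
Re = 6.47×10^5, ε/D = 3.07×10^-6 → f = 0.01252 (Haaland)
Major: h_f = f(L/D)·V²/2g = 0.01252·3400·0.09563 = 4.070 m
Minor: ΣK = 3.35; h_m = ΣK·V²/2g = 0.3204 m
Total H_L = 4.070 + 0.3204 = 4.391 m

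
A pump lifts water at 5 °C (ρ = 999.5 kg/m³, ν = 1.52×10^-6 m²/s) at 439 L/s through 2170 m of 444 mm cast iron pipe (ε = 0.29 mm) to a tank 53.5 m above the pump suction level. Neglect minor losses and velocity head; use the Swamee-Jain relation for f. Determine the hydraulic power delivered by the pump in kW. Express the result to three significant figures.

P_hyd ≈ 388 kW

V = 4Q/(πD²) = 2.835 m/s; Re = 8.28×10^5; ε/D = 6.53×10^-4; f = 0.01835
h_f = f(L/D)V²/2g = 36.74 m
Total head H = z + h_f = 53.5 + 36.74 = 90.24 m
P_hyd = ρgQH = 999.5·9.81·0.439·90.24 = 388.5 kW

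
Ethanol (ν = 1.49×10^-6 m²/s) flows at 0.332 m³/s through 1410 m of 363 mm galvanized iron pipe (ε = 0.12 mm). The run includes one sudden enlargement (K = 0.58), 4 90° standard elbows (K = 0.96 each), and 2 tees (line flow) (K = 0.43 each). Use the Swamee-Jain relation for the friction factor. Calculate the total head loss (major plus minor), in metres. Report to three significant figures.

V = 4Q/(πD²) = 3.208 m/s; V²/2g = 0.5245 m
Re = 7.82×10^5, ε/D = 3.31×10^-4 → f = 0.01620 (Swamee-Jain)
Major: h_f = f(L/D)·V²/2g = 0.01620·3884·0.5245 = 33.00 m
Minor: ΣK = 5.28; h_m = ΣK·V²/2g = 2.770 m
Total H_L = 33.00 + 2.770 = 35.77 m

H_L ≈ 35.8 m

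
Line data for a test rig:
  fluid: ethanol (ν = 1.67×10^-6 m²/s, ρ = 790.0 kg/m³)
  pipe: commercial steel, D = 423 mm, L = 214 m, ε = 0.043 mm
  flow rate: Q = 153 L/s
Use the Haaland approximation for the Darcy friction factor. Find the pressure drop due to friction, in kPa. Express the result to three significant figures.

V = 4Q/(πD²) = 4·0.153/(π·0.423²) = 1.089 m/s
Re = VD/ν = 1.089·0.423/1.67×10^-6 = 2.76×10^5 → turbulent
ε/D = 0.043/423 = 1.02×10^-4
Haaland: f = 0.01543
h_f = f(L/D)V²/(2g) = 0.01543·(214/0.423)·1.089²/(2·9.81) = 0.4716 m
Δp = ρg·h_f = 790.0·9.81·0.4716 = 3.655 kPa

Δp ≈ 3.65 kPa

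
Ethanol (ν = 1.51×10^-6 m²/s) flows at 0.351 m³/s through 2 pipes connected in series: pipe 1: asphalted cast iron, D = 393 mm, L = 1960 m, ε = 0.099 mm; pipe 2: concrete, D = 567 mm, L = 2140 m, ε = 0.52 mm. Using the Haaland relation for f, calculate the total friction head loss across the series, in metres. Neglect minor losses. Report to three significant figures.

Pipe 1: V = 2.894 m/s, Re = 7.53×10^5, ε/D = 2.52×10^-4, f = 0.01535, h_1 = f(L/D)V²/2g = 32.68 m
Pipe 2: V = 1.390 m/s, Re = 5.22×10^5, ε/D = 9.17×10^-4, f = 0.01980, h_2 = f(L/D)V²/2g = 7.360 m
Series → Q common, losses add: H = Σh = 40.04 m

H ≈ 40.0 m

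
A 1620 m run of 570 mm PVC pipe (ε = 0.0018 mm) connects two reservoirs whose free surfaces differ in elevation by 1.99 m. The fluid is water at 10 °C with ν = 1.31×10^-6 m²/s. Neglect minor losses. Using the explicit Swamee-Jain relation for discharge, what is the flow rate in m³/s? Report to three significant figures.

Swamee-Jain (Type II): Q = -0.965·√(gD⁵h_f/L)·ln[ε/(3.7D) + √(3.17ν²L/(gD³h_f))]
√(gD⁵h_f/L) = √(9.81·0.570⁵·1.99/1620) = 0.02693
ε/(3.7D) = 8.53×10^-7; √(3.17ν²L/(gD³h_f)) = 4.94×10^-5
Q = -0.965·0.02693·ln(5.023×10^-5) = 0.2572 m³/s
Check: V = 1.01 m/s, Re = 4.39×10^5, f = 0.01345, h_f = 1.98 m ≈ 1.99 m ✓

Q ≈ 0.257 m³/s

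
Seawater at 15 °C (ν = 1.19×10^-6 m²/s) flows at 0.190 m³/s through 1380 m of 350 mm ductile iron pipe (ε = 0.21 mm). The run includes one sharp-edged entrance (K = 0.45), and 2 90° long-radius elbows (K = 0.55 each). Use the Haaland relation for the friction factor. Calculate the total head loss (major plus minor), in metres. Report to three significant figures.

H_L ≈ 14.5 m

V = 4Q/(πD²) = 1.975 m/s; V²/2g = 0.1988 m
Re = 5.81×10^5, ε/D = 6.00×10^-4 → f = 0.01809 (Haaland)
Major: h_f = f(L/D)·V²/2g = 0.01809·3943·0.1988 = 14.18 m
Minor: ΣK = 1.55; h_m = ΣK·V²/2g = 0.3081 m
Total H_L = 14.18 + 0.3081 = 14.48 m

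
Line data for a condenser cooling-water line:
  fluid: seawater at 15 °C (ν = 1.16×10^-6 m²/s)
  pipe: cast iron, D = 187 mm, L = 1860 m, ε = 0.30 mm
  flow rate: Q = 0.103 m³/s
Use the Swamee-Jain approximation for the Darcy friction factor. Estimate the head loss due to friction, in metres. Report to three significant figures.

V = 4Q/(πD²) = 4·0.103/(π·0.187²) = 3.750 m/s
Re = VD/ν = 3.750·0.187/1.16×10^-6 = 6.05×10^5 → turbulent
ε/D = 0.30/187 = 0.00160
Swamee-Jain: f = 0.02257
h_f = f(L/D)V²/(2g) = 0.02257·(1860/0.187)·3.750²/(2·9.81) = 160.9 m

h_f ≈ 161 m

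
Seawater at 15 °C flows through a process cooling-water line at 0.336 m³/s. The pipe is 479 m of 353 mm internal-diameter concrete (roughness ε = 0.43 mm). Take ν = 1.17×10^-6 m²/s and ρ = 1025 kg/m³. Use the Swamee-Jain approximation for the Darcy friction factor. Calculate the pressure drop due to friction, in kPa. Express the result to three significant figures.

Δp ≈ 172 kPa

V = 4Q/(πD²) = 4·0.336/(π·0.353²) = 3.433 m/s
Re = VD/ν = 3.433·0.353/1.17×10^-6 = 1.04×10^6 → turbulent
ε/D = 0.43/353 = 0.00122
Swamee-Jain: f = 0.02095
h_f = f(L/D)V²/(2g) = 0.02095·(479/0.353)·3.433²/(2·9.81) = 17.08 m
Δp = ρg·h_f = 1025·9.81·17.08 = 171.7 kPa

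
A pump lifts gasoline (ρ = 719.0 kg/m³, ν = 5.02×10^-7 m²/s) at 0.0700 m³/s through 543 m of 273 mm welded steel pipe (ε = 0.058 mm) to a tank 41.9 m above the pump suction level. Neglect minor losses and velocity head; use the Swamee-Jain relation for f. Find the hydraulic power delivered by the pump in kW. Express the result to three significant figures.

V = 4Q/(πD²) = 1.196 m/s; Re = 6.50×10^5; ε/D = 2.12×10^-4; f = 0.01531
h_f = f(L/D)V²/2g = 2.220 m
Total head H = z + h_f = 41.9 + 2.220 = 44.12 m
P_hyd = ρgQH = 719.0·9.81·0.0700·44.12 = 21.78 kW

P_hyd ≈ 21.8 kW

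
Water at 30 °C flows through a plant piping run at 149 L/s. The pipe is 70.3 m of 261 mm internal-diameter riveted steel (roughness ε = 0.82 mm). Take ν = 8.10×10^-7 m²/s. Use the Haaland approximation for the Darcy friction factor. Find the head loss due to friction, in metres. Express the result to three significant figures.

h_f ≈ 2.84 m

V = 4Q/(πD²) = 4·0.149/(π·0.261²) = 2.785 m/s
Re = VD/ν = 2.785·0.261/8.10×10^-7 = 8.97×10^5 → turbulent
ε/D = 0.82/261 = 0.00314
Haaland: f = 0.02669
h_f = f(L/D)V²/(2g) = 0.02669·(70.3/0.261)·2.785²/(2·9.81) = 2.842 m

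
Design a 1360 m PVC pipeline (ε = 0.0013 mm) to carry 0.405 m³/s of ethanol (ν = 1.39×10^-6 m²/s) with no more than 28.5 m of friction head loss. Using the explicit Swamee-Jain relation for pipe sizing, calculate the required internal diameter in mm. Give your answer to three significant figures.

Swamee-Jain (Type III): D = 0.66·[ε^1.25·(LQ²/(gh_f))^4.75 + ν·Q^9.4·(L/(gh_f))^5.2]^0.04
LQ²/(gh_f) = 0.7979; L/(gh_f) = 4.864
Term 1 = ε^1.25·(…)^4.75 = 1.50×10^-8; Term 2 = ν·Q^9.4·(…)^5.2 = 1.06×10^-6
D = 0.66·(1.50×10^-8 + 1.06×10^-6)^0.04 = 0.3809 m = 381 mm
Check: V = 3.55 m/s, Re = 9.74×10^5, f = 0.01174, h_f = 27.0 m ≈ 28.5 m ✓

D ≈ 381 mm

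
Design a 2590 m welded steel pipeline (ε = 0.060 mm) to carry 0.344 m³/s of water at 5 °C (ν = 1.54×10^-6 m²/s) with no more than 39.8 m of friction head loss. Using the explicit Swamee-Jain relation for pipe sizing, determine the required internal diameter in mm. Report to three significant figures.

D ≈ 397 mm

Swamee-Jain (Type III): D = 0.66·[ε^1.25·(LQ²/(gh_f))^4.75 + ν·Q^9.4·(L/(gh_f))^5.2]^0.04
LQ²/(gh_f) = 0.7850; L/(gh_f) = 6.634
Term 1 = ε^1.25·(…)^4.75 = 1.67×10^-6; Term 2 = ν·Q^9.4·(…)^5.2 = 1.27×10^-6
D = 0.66·(1.67×10^-6 + 1.27×10^-6)^0.04 = 0.3966 m = 397 mm
Check: V = 2.79 m/s, Re = 7.17×10^5, f = 0.01456, h_f = 37.6 m ≈ 39.8 m ✓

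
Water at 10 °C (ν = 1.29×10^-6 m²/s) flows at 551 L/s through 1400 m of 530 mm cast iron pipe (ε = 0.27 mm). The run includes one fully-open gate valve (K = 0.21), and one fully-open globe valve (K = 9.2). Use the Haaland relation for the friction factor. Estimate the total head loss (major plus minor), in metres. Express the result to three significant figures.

V = 4Q/(πD²) = 2.498 m/s; V²/2g = 0.3179 m
Re = 1.03×10^6, ε/D = 5.09×10^-4 → f = 0.01723 (Haaland)
Major: h_f = f(L/D)·V²/2g = 0.01723·2642·0.3179 = 14.47 m
Minor: ΣK = 9.41; h_m = ΣK·V²/2g = 2.992 m
Total H_L = 14.47 + 2.992 = 17.46 m

H_L ≈ 17.5 m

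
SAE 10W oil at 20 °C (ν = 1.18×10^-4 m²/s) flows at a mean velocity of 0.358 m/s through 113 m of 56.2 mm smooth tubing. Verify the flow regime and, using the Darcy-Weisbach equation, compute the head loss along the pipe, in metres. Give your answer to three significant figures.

h_f ≈ 4.93 m

Re = VD/ν = 0.358·0.05620/1.18×10^-4 = 171 → laminar (Re < 2300)
f = 64/Re = 0.3754
h_f = f(L/D)V²/(2g) = 0.3754·(113/0.05620)·0.358²/(2·9.81) = 4.930 m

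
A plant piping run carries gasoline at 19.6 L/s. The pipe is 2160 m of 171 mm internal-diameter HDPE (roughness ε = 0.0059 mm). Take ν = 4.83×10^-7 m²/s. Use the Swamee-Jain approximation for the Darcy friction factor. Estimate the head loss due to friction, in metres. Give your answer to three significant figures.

V = 4Q/(πD²) = 4·0.0196/(π·0.171²) = 0.8534 m/s
Re = VD/ν = 0.8534·0.171/4.83×10^-7 = 3.02×10^5 → turbulent
ε/D = 0.0059/171 = 3.45×10^-5
Swamee-Jain: f = 0.01475
h_f = f(L/D)V²/(2g) = 0.01475·(2160/0.171)·0.8534²/(2·9.81) = 6.917 m

h_f ≈ 6.92 m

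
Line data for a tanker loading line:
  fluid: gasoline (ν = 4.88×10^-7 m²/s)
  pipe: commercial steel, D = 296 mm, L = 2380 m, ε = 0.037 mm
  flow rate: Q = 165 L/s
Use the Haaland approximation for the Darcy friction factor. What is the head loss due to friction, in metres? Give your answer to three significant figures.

h_f ≈ 31.5 m

V = 4Q/(πD²) = 4·0.165/(π·0.296²) = 2.398 m/s
Re = VD/ν = 2.398·0.296/4.88×10^-7 = 1.45×10^6 → turbulent
ε/D = 0.037/296 = 1.25×10^-4
Haaland: f = 0.01336
h_f = f(L/D)V²/(2g) = 0.01336·(2380/0.296)·2.398²/(2·9.81) = 31.48 m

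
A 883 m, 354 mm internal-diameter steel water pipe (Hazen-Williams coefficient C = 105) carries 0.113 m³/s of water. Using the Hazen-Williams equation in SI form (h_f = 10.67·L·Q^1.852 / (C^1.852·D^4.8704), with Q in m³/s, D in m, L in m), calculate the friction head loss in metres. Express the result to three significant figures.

h_f = 10.67·883·0.113^1.852 / (105^1.852·0.354^4.8704) = 4.718 m

h_f ≈ 4.72 m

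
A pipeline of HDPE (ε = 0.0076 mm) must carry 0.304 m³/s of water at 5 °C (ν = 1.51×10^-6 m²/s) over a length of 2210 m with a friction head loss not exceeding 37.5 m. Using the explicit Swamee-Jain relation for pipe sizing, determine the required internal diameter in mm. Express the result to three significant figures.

Swamee-Jain (Type III): D = 0.66·[ε^1.25·(LQ²/(gh_f))^4.75 + ν·Q^9.4·(L/(gh_f))^5.2]^0.04
LQ²/(gh_f) = 0.5552; L/(gh_f) = 6.007
Term 1 = ε^1.25·(…)^4.75 = 2.44×10^-8; Term 2 = ν·Q^9.4·(…)^5.2 = 2.33×10^-7
D = 0.66·(2.44×10^-8 + 2.33×10^-7)^0.04 = 0.3597 m = 360 mm
Check: V = 2.99 m/s, Re = 7.13×10^5, f = 0.01271, h_f = 35.6 m ≈ 37.5 m ✓

D ≈ 360 mm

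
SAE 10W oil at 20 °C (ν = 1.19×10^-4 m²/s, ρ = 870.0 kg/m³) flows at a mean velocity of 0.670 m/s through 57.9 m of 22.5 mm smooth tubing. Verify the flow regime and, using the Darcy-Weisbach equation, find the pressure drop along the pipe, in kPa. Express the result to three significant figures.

Δp ≈ 254 kPa

Re = VD/ν = 0.670·0.02250/1.19×10^-4 = 127 → laminar (Re < 2300)
f = 64/Re = 0.5052
h_f = f(L/D)V²/(2g) = 0.5052·(57.9/0.02250)·0.670²/(2·9.81) = 29.75 m
Δp = ρg·h_f = 870.0·9.81·29.75 = 253.9 kPa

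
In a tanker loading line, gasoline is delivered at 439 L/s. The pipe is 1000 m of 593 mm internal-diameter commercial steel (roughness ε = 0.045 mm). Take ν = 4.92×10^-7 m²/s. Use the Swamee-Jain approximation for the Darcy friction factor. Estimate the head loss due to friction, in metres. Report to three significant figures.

V = 4Q/(πD²) = 4·0.439/(π·0.593²) = 1.590 m/s
Re = VD/ν = 1.590·0.593/4.92×10^-7 = 1.92×10^6 → turbulent
ε/D = 0.045/593 = 7.59×10^-5
Swamee-Jain: f = 0.01247
h_f = f(L/D)V²/(2g) = 0.01247·(1000/0.593)·1.590²/(2·9.81) = 2.707 m

h_f ≈ 2.71 m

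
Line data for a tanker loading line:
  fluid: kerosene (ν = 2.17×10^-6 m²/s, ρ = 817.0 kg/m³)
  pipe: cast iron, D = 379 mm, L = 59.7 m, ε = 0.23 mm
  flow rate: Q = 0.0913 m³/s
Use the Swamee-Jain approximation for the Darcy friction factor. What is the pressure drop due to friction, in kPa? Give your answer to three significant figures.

Δp ≈ 0.847 kPa

V = 4Q/(πD²) = 4·0.0913/(π·0.379²) = 0.8093 m/s
Re = VD/ν = 0.8093·0.379/2.17×10^-6 = 1.41×10^5 → turbulent
ε/D = 0.23/379 = 6.07×10^-4
Swamee-Jain: f = 0.02009
h_f = f(L/D)V²/(2g) = 0.02009·(59.7/0.379)·0.8093²/(2·9.81) = 0.1057 m
Δp = ρg·h_f = 817.0·9.81·0.1057 = 0.8468 kPa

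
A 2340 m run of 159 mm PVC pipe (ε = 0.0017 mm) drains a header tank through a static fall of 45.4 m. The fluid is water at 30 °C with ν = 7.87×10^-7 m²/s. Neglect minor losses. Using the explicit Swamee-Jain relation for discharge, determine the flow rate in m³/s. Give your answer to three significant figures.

Swamee-Jain (Type II): Q = -0.965·√(gD⁵h_f/L)·ln[ε/(3.7D) + √(3.17ν²L/(gD³h_f))]
√(gD⁵h_f/L) = √(9.81·0.159⁵·45.4/2340) = 0.004398
ε/(3.7D) = 2.89×10^-6; √(3.17ν²L/(gD³h_f)) = 5.07×10^-5
Q = -0.965·0.004398·ln(5.355×10^-5) = 0.04174 m³/s
Check: V = 2.10 m/s, Re = 4.25×10^5, f = 0.01364, h_f = 45.2 m ≈ 45.4 m ✓

Q ≈ 0.0417 m³/s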